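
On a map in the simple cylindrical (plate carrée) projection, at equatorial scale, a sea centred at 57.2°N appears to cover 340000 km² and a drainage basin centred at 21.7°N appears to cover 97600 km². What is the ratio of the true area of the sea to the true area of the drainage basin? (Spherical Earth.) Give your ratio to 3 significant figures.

2.03

Plate carrée has h = 1 and k = sec φ, giving areal scale sec φ; true area = (apparent area) · cos φ.
True area of sea: 340000 × cos(57.2°) = 340000 × 0.5417 = 184200 km².
True area of drainage basin: 97600 × cos(21.7°) = 97600 × 0.9291 = 90680 km².
Ratio = 184200 / 90680 ≈ 2.03.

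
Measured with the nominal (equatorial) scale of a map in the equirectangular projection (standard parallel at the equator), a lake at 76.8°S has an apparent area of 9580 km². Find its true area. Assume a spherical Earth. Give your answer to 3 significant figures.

Plate carrée maps x = Rλ, y = Rφ. The meridian scale is h = 1 and the parallel scale is k = 1/cos φ = sec φ.
Areal scale = h·k = 1 × sec φ; at 76.8°, h = 1.000, k = 4.379, so h·k = 4.379.
True area = apparent / (areal scale) = 9580 / 4.379 ≈ 2190 km².

2190 km²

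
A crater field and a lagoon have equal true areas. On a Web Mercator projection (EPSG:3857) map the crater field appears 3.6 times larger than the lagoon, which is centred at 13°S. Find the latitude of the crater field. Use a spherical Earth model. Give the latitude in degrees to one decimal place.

Mercator areal scale is sec²φ, so apparent-area ratio = sec²φ₁ / sec²φ₂ = cos²φ₂ / cos²φ₁.
cos²φ₂ / cos²φ₁ = 3.6  ⇒  cos φ₁ = cos 13° / √3.6 = 0.9744/1.897 = 0.5135.
φ₁ = arccos(0.5135) ≈ 59.1°.

59.1°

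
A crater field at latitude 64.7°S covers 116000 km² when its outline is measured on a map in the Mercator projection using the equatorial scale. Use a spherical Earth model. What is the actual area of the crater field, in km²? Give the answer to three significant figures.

21200 km²

The Mercator projection is conformal; its linear scale factor is the same in every direction and equals sec φ = 1/cos φ.
Areal scale = k² = sec²φ = 1/cos²(64.7°) = 1/0.4274² = 5.475.
True area = apparent / (areal scale) = 116000 / 5.475 ≈ 21200 km².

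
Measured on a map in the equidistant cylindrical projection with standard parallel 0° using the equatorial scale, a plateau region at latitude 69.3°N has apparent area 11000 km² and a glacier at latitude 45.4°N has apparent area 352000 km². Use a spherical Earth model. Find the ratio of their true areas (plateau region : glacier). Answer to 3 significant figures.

Plate carrée has h = 1 and k = sec φ, giving areal scale sec φ; true area = (apparent area) · cos φ.
True area of plateau region: 11000 × cos(69.3°) = 11000 × 0.3535 = 3888 km².
True area of glacier: 352000 × cos(45.4°) = 352000 × 0.7022 = 247200 km².
Ratio = 3888 / 247200 ≈ 0.0157.

0.0157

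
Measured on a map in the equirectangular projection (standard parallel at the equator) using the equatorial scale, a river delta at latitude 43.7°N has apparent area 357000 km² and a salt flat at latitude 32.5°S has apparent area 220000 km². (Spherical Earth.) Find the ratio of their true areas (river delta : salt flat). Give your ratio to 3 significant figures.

On the plate carrée, areal scale = h·k = 1 × sec φ, so true area = apparent × cos φ.
True area of river delta: 357000 × cos(43.7°) = 357000 × 0.7230 = 258100 km².
True area of salt flat: 220000 × cos(32.5°) = 220000 × 0.8434 = 185500 km².
Ratio = 258100 / 185500 ≈ 1.39.

1.39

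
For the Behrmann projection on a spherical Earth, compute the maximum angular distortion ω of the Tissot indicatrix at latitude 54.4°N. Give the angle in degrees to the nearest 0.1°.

44.4°

Behrmann is a cylindrical equal-area projection with standard parallels at ±30°. Cylindrical equal-area (φ₀ = 30°): h = cos φ / cos 30° along meridians, k = cos 30° / cos φ along parallels; h·k = 1.
At 54.4°: h = 0.6722, k = 1.488; principal scales a = 1.488, b = 0.6722.
sin(ω/2) = (a − b)/(a + b) = 0.8155/2.160 = 0.3776, so ω = 2 arcsin(0.3776) ≈ 44.4°.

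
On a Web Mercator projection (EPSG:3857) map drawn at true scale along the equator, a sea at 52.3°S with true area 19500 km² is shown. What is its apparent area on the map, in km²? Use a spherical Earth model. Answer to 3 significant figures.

For Mercator, h = k = sec φ (a conformal cylindrical projection has a single point scale, 1/cos φ).
Areal scale = k² = sec²φ = 1/cos²(52.3°) = 1/0.6115² = 2.674.
Apparent area = 19500 × 2.674 ≈ 52100 km².

52100 km²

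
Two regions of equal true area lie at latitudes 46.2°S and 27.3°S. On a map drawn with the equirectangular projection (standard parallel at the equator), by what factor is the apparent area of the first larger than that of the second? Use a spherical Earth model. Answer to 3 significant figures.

In the plate carrée (x = Rλ, y = Rφ), meridians are true-scale (h = 1) and parallels are stretched by k = sec φ.
Areal scale at 46.2°: h·k = 1.000 × 1.445 = 1.445.
Areal scale at 27.3°: h·k = 1.000 × 1.125 = 1.125.
Ratio = 1.445/1.125 ≈ 1.28.

1.28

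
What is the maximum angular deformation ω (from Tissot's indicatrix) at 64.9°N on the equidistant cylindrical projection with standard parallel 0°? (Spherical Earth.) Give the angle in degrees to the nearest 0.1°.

Plate carrée maps x = Rλ, y = Rφ. The meridian scale is h = 1 and the parallel scale is k = 1/cos φ = sec φ.
At 64.9°: h = 1.000, k = 2.357; principal scales a = 2.357, b = 1.000.
sin(ω/2) = (a − b)/(a + b) = 1.357/3.357 = 0.4043, so ω = 2 arcsin(0.4043) ≈ 47.7°.

47.7°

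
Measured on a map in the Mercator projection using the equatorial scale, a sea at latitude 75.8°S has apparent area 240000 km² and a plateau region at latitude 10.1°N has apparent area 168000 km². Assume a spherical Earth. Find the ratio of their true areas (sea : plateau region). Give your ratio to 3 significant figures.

Since Mercator area scale is 1/cos²φ, the true area equals the apparent area multiplied by cos²φ.
True area of sea: 240000 × cos²(75.8°) = 240000 × 0.06018 = 14440 km².
True area of plateau region: 168000 × cos²(10.1°) = 168000 × 0.9692 = 162800 km².
Ratio = 14440 / 162800 ≈ 0.0887.

0.0887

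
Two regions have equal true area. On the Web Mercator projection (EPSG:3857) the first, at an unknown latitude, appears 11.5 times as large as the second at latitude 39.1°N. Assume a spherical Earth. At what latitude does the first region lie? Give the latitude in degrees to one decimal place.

76.8°

On Mercator, (apparent₁)/(apparent₂) = sec²φ₁ / sec²φ₂ when true areas are equal.
cos²φ₂ / cos²φ₁ = 11.5  ⇒  cos φ₁ = cos 39.1° / √11.5 = 0.7760/3.391 = 0.2288.
φ₁ = arccos(0.2288) ≈ 76.8°.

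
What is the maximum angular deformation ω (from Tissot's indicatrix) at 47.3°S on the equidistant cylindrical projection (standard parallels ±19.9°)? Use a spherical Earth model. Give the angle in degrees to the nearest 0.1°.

18.6°

In the equirectangular projection with standard parallel φ₀ = 19.9° (x = Rλ cos φ₀, y = Rφ), meridians are true-scale (h = 1) and the parallel scale is k = cos φ₀ / cos φ.
At 47.3°: h = 1.000, k = 1.387; principal scales a = 1.387, b = 1.000.
sin(ω/2) = (a − b)/(a + b) = 0.3865/2.387 = 0.1620, so ω = 2 arcsin(0.1620) ≈ 18.6°.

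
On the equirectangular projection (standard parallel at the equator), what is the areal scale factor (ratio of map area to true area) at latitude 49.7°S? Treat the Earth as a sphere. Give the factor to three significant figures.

For the equirectangular projection with φ₀ = 0 (plate carrée), h = 1 along meridians and k = sec φ along parallels.
Areal scale = h·k = 1 × sec φ; at 49.7°, h = 1.000, k = 1.546, so h·k = 1.546.

1.55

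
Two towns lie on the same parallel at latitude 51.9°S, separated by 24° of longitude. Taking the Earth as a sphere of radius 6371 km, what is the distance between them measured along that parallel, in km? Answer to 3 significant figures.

1650 km

Arc length along a parallel = R cos φ · Δλ (with Δλ in radians).
= 6371 × cos 51.9° × (24° × π/180) = 6371 × 0.6170 × 0.4189 ≈ 1650 km.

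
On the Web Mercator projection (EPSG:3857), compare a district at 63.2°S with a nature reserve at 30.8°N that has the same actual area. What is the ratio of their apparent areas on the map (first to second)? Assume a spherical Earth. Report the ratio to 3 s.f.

3.63

Mercator areal scale is sec²φ.
At 63.2°: sec²(63.2°) = 1/0.4509² = 4.919.
At 30.8°: sec²(30.8°) = 1/0.8590² = 1.355.
Ratio = 4.919/1.355 = cos²(30.8°)/cos²(63.2°) ≈ 3.63.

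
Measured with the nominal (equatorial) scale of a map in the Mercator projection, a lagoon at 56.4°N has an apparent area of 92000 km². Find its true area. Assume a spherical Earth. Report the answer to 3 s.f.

Mercator is conformal, so the point scale is isotropic: h = k = sec φ = 1/cos φ.
Areal scale = k² = sec²φ = 1/cos²(56.4°) = 1/0.5534² = 3.265.
True area = apparent / (areal scale) = 92000 / 3.265 ≈ 28200 km².

28200 km²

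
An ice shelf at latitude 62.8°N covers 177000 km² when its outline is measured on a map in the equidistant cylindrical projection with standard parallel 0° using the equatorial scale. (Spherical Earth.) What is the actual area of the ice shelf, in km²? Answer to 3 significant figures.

80900 km²

In the plate carrée (x = Rλ, y = Rφ), meridians are true-scale (h = 1) and parallels are stretched by k = sec φ.
Areal scale = h·k = 1 × sec φ; at 62.8°, h = 1.000, k = 2.188, so h·k = 2.188.
True area = apparent / (areal scale) = 177000 / 2.188 ≈ 80900 km².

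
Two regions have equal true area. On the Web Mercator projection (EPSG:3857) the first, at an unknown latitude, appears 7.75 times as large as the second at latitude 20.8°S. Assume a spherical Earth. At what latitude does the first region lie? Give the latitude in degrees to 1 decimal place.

70.4°

Mercator areal scale is sec²φ, so apparent-area ratio = sec²φ₁ / sec²φ₂ = cos²φ₂ / cos²φ₁.
cos²φ₂ / cos²φ₁ = 7.75  ⇒  cos φ₁ = cos 20.8° / √7.75 = 0.9348/2.784 = 0.3358.
φ₁ = arccos(0.3358) ≈ 70.4°.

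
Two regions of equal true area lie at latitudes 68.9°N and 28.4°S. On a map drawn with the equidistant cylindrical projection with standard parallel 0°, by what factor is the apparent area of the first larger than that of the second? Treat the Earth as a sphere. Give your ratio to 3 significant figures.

For the equirectangular projection with φ₀ = 0 (plate carrée), h = 1 along meridians and k = sec φ along parallels.
Areal scale at 68.9°: h·k = 1.000 × 2.778 = 2.778.
Areal scale at 28.4°: h·k = 1.000 × 1.137 = 1.137.
Ratio = 2.778/1.137 ≈ 2.44.

2.44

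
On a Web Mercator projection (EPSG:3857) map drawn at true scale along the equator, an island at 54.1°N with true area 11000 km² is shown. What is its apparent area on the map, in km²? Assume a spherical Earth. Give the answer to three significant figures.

The Mercator projection is conformal; its linear scale factor is the same in every direction and equals sec φ = 1/cos φ.
Areal scale = k² = sec²φ = 1/cos²(54.1°) = 1/0.5864² = 2.908.
Apparent area = 11000 × 2.908 ≈ 32000 km².

32000 km²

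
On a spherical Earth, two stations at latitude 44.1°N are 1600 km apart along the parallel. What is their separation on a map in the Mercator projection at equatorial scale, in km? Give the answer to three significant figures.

2230 km

The Mercator projection is conformal; its linear scale factor is the same in every direction and equals sec φ = 1/cos φ.
Along the parallel, k = sec 44.1° = 1/0.7181 = 1.393.
Map distance = 1600 × 1.393 ≈ 2230 km.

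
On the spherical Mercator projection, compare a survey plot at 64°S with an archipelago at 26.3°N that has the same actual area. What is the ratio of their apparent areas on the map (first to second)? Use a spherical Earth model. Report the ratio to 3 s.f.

On Mercator, area is exaggerated by sec²φ = 1/cos²φ.
At 64°: sec²(64°) = 1/0.4384² = 5.204.
At 26.3°: sec²(26.3°) = 1/0.8965² = 1.244.
Ratio = 5.204/1.244 = cos²(26.3°)/cos²(64°) ≈ 4.18.

4.18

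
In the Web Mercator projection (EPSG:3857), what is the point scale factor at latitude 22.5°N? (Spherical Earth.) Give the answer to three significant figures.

For Mercator, h = k = sec φ (a conformal cylindrical projection has a single point scale, 1/cos φ).
k = 1/cos 22.5° = 1/0.9239 = 1.082.

1.08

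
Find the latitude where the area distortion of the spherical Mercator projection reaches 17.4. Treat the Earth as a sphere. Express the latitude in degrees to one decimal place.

Mercator areal scale is sec²φ.
sec²φ = 17.4  ⇒  cos²φ = 0.05747  ⇒  cos φ = 0.2397.
φ = arccos(0.2397) ≈ 76.1°.

76.1°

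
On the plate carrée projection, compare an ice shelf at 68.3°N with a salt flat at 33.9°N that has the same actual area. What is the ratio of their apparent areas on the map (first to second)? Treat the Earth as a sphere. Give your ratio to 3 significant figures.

2.24

Plate carrée maps x = Rλ, y = Rφ. The meridian scale is h = 1 and the parallel scale is k = 1/cos φ = sec φ.
Areal scale at 68.3°: h·k = 1.000 × 2.705 = 2.705.
Areal scale at 33.9°: h·k = 1.000 × 1.205 = 1.205.
Ratio = 2.705/1.205 ≈ 2.24.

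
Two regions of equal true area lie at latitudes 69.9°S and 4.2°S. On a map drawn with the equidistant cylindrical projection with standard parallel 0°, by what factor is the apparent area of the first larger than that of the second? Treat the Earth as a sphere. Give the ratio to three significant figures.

2.90

In the plate carrée (x = Rλ, y = Rφ), meridians are true-scale (h = 1) and parallels are stretched by k = sec φ.
Areal scale at 69.9°: h·k = 1.000 × 2.910 = 2.910.
Areal scale at 4.2°: h·k = 1.000 × 1.003 = 1.003.
Ratio = 2.910/1.003 ≈ 2.90.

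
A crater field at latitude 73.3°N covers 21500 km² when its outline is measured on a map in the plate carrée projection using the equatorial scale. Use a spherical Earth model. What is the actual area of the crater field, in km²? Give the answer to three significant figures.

6180 km²

For the equirectangular projection with φ₀ = 0 (plate carrée), h = 1 along meridians and k = sec φ along parallels.
Areal scale = h·k = 1 × sec φ; at 73.3°, h = 1.000, k = 3.480, so h·k = 3.480.
True area = apparent / (areal scale) = 21500 / 3.480 ≈ 6180 km².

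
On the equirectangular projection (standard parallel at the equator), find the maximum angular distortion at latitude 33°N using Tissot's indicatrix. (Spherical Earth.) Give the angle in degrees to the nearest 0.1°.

Plate carrée maps x = Rλ, y = Rφ. The meridian scale is h = 1 and the parallel scale is k = 1/cos φ = sec φ.
At 33°: h = 1.000, k = 1.192; principal scales a = 1.192, b = 1.000.
sin(ω/2) = (a − b)/(a + b) = 0.1924/2.192 = 0.08774, so ω = 2 arcsin(0.08774) ≈ 10.1°.

10.1°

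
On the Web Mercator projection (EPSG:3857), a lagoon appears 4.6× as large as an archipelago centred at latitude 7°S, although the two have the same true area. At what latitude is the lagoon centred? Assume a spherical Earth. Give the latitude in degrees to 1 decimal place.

62.4°

On Mercator, (apparent₁)/(apparent₂) = sec²φ₁ / sec²φ₂ when true areas are equal.
cos²φ₂ / cos²φ₁ = 4.6  ⇒  cos φ₁ = cos 7° / √4.6 = 0.9925/2.145 = 0.4628.
φ₁ = arccos(0.4628) ≈ 62.4°.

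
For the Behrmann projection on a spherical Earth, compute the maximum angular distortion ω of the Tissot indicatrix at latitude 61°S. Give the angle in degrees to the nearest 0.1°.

63.0°

The Behrmann projection is cylindrical equal-area with φ₀ = 30°. Cylindrical equal-area (φ₀ = 30°): h = cos φ / cos 30° along meridians, k = cos 30° / cos φ along parallels; h·k = 1.
At 61°: h = 0.5598, k = 1.786; principal scales a = 1.786, b = 0.5598.
sin(ω/2) = (a − b)/(a + b) = 1.227/2.346 = 0.5228, so ω = 2 arcsin(0.5228) ≈ 63.0°.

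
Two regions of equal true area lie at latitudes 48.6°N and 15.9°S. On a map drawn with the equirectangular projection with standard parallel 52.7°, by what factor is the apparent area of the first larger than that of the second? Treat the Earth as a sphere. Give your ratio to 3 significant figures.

1.45

In the equirectangular projection with standard parallel φ₀ = 52.7° (x = Rλ cos φ₀, y = Rφ), meridians are true-scale (h = 1) and the parallel scale is k = cos φ₀ / cos φ.
Areal scale at 48.6°: h·k = 1.000 × 0.9163 = 0.9163.
Areal scale at 15.9°: h·k = 1.000 × 0.6301 = 0.6301.
Ratio = 0.9163/0.6301 ≈ 1.45.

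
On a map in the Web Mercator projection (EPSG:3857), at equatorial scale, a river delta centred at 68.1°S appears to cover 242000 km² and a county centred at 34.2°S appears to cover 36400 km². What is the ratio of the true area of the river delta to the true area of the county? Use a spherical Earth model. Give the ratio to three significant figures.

On Mercator the areal scale is sec²φ, so true area = apparent × cos²φ.
True area of river delta: 242000 × cos²(68.1°) = 242000 × 0.1391 = 33670 km².
True area of county: 36400 × cos²(34.2°) = 36400 × 0.6841 = 24900 km².
Ratio = 33670 / 24900 ≈ 1.35.

1.35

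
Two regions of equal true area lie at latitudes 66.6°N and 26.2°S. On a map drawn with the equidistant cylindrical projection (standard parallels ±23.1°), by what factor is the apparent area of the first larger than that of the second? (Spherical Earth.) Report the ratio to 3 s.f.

With standard parallel φ₀ = 23.1°, the equirectangular projection gives x = Rλ cos φ₀, y = Rφ, so h = 1 and k = cos 23.1° / cos φ.
Areal scale at 66.6°: h·k = 1.000 × 2.316 = 2.316.
Areal scale at 26.2°: h·k = 1.000 × 1.025 = 1.025.
Ratio = 2.316/1.025 ≈ 2.26.

2.26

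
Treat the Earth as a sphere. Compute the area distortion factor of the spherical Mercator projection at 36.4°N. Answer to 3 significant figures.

The Mercator projection is conformal; its linear scale factor is the same in every direction and equals sec φ = 1/cos φ.
Areal scale = k² = sec²φ = 1/cos²(36.4°) = 1/0.8049² = 1.544.

1.54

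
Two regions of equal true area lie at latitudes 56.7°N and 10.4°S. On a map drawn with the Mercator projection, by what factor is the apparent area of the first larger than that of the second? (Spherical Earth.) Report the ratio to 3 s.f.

On Mercator, area is exaggerated by sec²φ = 1/cos²φ.
At 56.7°: sec²(56.7°) = 1/0.5490² = 3.318.
At 10.4°: sec²(10.4°) = 1/0.9836² = 1.034.
Ratio = 3.318/1.034 = cos²(10.4°)/cos²(56.7°) ≈ 3.21.

3.21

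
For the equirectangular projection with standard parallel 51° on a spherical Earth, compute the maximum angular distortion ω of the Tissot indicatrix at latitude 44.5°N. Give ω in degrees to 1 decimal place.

7.2°

With standard parallel φ₀ = 51°, the equirectangular projection gives x = Rλ cos φ₀, y = Rφ, so h = 1 and k = cos 51° / cos φ.
At 44.5°: h = 1.000, k = 0.8823; principal scales a = 1.000, b = 0.8823.
sin(ω/2) = (a − b)/(a + b) = 0.1177/1.882 = 0.06251, so ω = 2 arcsin(0.06251) ≈ 7.2°.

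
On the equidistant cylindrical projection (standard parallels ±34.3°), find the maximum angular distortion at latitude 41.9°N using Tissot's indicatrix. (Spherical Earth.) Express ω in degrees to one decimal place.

The equidistant cylindrical projection with φ₀ = 34.3° has h = 1 (meridians true) and k = cos φ₀ / cos φ along parallels.
At 41.9°: h = 1.000, k = 1.110; principal scales a = 1.110, b = 1.000.
sin(ω/2) = (a − b)/(a + b) = 0.1099/2.110 = 0.05208, so ω = 2 arcsin(0.05208) ≈ 6.0°.

6.0°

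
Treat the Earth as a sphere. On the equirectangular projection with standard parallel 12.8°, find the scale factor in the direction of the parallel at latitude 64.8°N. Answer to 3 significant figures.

2.29

In the equirectangular projection with standard parallel φ₀ = 12.8° (x = Rλ cos φ₀, y = Rφ), meridians are true-scale (h = 1) and the parallel scale is k = cos φ₀ / cos φ.
k = cos 12.8° / cos 64.8° = 0.9751/0.4258 = 2.290.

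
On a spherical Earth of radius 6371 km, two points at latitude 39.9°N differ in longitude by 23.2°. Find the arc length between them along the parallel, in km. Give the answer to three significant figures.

Arc length along a parallel = R cos φ · Δλ (with Δλ in radians).
= 6371 × cos 39.9° × (23.2° × π/180) = 6371 × 0.7672 × 0.4049 ≈ 1980 km.

1980 km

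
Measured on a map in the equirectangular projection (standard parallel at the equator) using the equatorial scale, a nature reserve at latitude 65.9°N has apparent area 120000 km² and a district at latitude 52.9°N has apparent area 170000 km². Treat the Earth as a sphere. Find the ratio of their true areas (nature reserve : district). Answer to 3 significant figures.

0.478

Plate carrée has h = 1 and k = sec φ, giving areal scale sec φ; true area = (apparent area) · cos φ.
True area of nature reserve: 120000 × cos(65.9°) = 120000 × 0.4083 = 49000 km².
True area of district: 170000 × cos(52.9°) = 170000 × 0.6032 = 102500 km².
Ratio = 49000 / 102500 ≈ 0.478.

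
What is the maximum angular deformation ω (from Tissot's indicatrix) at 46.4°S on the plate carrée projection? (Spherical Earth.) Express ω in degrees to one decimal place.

In the plate carrée (x = Rλ, y = Rφ), meridians are true-scale (h = 1) and parallels are stretched by k = sec φ.
At 46.4°: h = 1.000, k = 1.450; principal scales a = 1.450, b = 1.000.
sin(ω/2) = (a − b)/(a + b) = 0.4501/2.450 = 0.1837, so ω = 2 arcsin(0.1837) ≈ 21.2°.

21.2°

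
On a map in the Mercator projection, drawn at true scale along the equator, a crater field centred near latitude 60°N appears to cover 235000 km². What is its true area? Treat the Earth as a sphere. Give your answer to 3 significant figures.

The Mercator projection is conformal; its linear scale factor is the same in every direction and equals sec φ = 1/cos φ.
Areal scale = k² = sec²φ = 1/cos²(60°) = 1/0.5000² = 4.000.
True area = apparent / (areal scale) = 235000 / 4.000 ≈ 58800 km².

58800 km²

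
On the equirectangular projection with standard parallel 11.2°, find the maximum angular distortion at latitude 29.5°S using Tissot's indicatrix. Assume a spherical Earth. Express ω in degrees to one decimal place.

With standard parallel φ₀ = 11.2°, the equirectangular projection gives x = Rλ cos φ₀, y = Rφ, so h = 1 and k = cos 11.2° / cos φ.
At 29.5°: h = 1.000, k = 1.127; principal scales a = 1.127, b = 1.000.
sin(ω/2) = (a − b)/(a + b) = 0.1271/2.127 = 0.05974, so ω = 2 arcsin(0.05974) ≈ 6.8°.

6.8°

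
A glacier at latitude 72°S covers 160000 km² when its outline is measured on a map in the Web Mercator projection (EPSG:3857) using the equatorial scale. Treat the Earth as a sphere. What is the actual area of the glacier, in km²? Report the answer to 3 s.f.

Mercator is conformal, so the point scale is isotropic: h = k = sec φ = 1/cos φ.
Areal scale = k² = sec²φ = 1/cos²(72°) = 1/0.3090² = 10.47.
True area = apparent / (areal scale) = 160000 / 10.47 ≈ 15300 km².

15300 km²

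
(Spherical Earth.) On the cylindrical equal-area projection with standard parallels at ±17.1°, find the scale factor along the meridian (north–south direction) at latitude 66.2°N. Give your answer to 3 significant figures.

A cylindrical equal-area projection with standard parallel φ₀ has meridian scale h = cos φ / cos φ₀ and parallel scale k = cos φ₀ / cos φ (so areas are preserved, h·k = 1).
h = cos 66.2° / cos 17.1° = 0.4035/0.9558 = 0.4222.

0.422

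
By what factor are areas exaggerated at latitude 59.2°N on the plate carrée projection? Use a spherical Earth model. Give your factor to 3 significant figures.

1.95

In the plate carrée (x = Rλ, y = Rφ), meridians are true-scale (h = 1) and parallels are stretched by k = sec φ.
Areal scale = h·k = 1 × sec φ; at 59.2°, h = 1.000, k = 1.953, so h·k = 1.953.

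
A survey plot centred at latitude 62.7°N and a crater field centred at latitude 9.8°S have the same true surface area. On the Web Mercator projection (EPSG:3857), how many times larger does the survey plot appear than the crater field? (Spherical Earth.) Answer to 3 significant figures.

On Mercator, area is exaggerated by sec²φ = 1/cos²φ.
At 62.7°: sec²(62.7°) = 1/0.4586² = 4.754.
At 9.8°: sec²(9.8°) = 1/0.9854² = 1.030.
Ratio = 4.754/1.030 = cos²(9.8°)/cos²(62.7°) ≈ 4.62.

4.62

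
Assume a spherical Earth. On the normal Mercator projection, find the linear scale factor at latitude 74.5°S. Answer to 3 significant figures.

3.74

Mercator is conformal, so the point scale is isotropic: h = k = sec φ = 1/cos φ.
k = 1/cos 74.5° = 1/0.2672 = 3.742.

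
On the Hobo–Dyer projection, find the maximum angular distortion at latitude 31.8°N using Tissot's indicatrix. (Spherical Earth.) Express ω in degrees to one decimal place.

The Hobo–Dyer projection is cylindrical equal-area with φ₀ = 37.5°. A cylindrical equal-area projection with standard parallel φ₀ has meridian scale h = cos φ / cos φ₀ and parallel scale k = cos φ₀ / cos φ (so areas are preserved, h·k = 1).
At 31.8°: h = 1.071, k = 0.9335; principal scales a = 1.071, b = 0.9335.
sin(ω/2) = (a − b)/(a + b) = 0.1378/2.005 = 0.06873, so ω = 2 arcsin(0.06873) ≈ 7.9°.

7.9°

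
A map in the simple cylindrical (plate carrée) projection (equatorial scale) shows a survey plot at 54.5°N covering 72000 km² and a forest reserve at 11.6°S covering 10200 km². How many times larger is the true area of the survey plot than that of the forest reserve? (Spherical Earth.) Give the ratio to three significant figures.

4.18

Plate carrée has h = 1 and k = sec φ, giving areal scale sec φ; true area = (apparent area) · cos φ.
True area of survey plot: 72000 × cos(54.5°) = 72000 × 0.5807 = 41810 km².
True area of forest reserve: 10200 × cos(11.6°) = 10200 × 0.9796 = 9992 km².
Ratio = 41810 / 9992 ≈ 4.18.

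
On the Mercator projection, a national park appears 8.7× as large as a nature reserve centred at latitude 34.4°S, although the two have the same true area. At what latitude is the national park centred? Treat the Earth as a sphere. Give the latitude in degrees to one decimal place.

73.8°

For equal true areas on Mercator, apparent areas scale as sec²φ, so the ratio is cos²φ₂ / cos²φ₁.
cos²φ₂ / cos²φ₁ = 8.7  ⇒  cos φ₁ = cos 34.4° / √8.7 = 0.8251/2.950 = 0.2797.
φ₁ = arccos(0.2797) ≈ 73.8°.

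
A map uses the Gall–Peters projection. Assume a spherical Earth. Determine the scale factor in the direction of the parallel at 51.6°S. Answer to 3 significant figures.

1.14

The Gall–Peters projection is cylindrical equal-area with φ₀ = 45°. A cylindrical equal-area projection with standard parallel φ₀ has meridian scale h = cos φ / cos φ₀ and parallel scale k = cos φ₀ / cos φ (so areas are preserved, h·k = 1).
k = cos 45° / cos 51.6° = 0.7071/0.6211 = 1.138.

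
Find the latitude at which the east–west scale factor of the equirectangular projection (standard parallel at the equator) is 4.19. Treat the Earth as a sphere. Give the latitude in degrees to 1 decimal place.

Plate carrée: h = 1, k = sec φ along parallels.
sec φ = 4.19  ⇒  cos φ = 0.2387  ⇒  φ ≈ 76.2°.

76.2°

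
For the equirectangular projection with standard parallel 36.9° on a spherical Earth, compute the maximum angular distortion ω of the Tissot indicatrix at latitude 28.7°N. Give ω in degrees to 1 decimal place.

5.3°

With standard parallel φ₀ = 36.9°, the equirectangular projection gives x = Rλ cos φ₀, y = Rφ, so h = 1 and k = cos 36.9° / cos φ.
At 28.7°: h = 1.000, k = 0.9117; principal scales a = 1.000, b = 0.9117.
sin(ω/2) = (a − b)/(a + b) = 0.08831/1.912 = 0.04620, so ω = 2 arcsin(0.04620) ≈ 5.3°.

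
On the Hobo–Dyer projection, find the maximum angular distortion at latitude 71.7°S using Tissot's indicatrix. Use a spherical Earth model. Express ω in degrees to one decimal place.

93.6°

The Hobo–Dyer projection is cylindrical equal-area with φ₀ = 37.5°. A cylindrical equal-area projection with standard parallel φ₀ has meridian scale h = cos φ / cos φ₀ and parallel scale k = cos φ₀ / cos φ (so areas are preserved, h·k = 1).
At 71.7°: h = 0.3958, k = 2.527; principal scales a = 2.527, b = 0.3958.
sin(ω/2) = (a − b)/(a + b) = 2.131/2.922 = 0.7291, so ω = 2 arcsin(0.7291) ≈ 93.6°.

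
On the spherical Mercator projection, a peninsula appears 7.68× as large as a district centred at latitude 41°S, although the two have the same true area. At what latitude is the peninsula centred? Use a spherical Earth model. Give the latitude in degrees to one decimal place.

74.2°

For equal true areas on Mercator, apparent areas scale as sec²φ, so the ratio is cos²φ₂ / cos²φ₁.
cos²φ₂ / cos²φ₁ = 7.68  ⇒  cos φ₁ = cos 41° / √7.68 = 0.7547/2.771 = 0.2723.
φ₁ = arccos(0.2723) ≈ 74.2°.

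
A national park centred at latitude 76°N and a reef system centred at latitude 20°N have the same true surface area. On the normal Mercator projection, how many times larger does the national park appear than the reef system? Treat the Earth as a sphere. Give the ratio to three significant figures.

15.1

Mercator areal scale is sec²φ.
At 76°: sec²(76°) = 1/0.2419² = 17.09.
At 20°: sec²(20°) = 1/0.9397² = 1.132.
Ratio = 17.09/1.132 = cos²(20°)/cos²(76°) ≈ 15.1.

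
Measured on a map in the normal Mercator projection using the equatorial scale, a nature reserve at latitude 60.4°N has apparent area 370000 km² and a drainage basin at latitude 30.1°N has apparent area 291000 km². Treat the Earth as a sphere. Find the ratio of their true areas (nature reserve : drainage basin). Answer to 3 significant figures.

0.414

Since Mercator area scale is 1/cos²φ, the true area equals the apparent area multiplied by cos²φ.
True area of nature reserve: 370000 × cos²(60.4°) = 370000 × 0.2440 = 90270 km².
True area of drainage basin: 291000 × cos²(30.1°) = 291000 × 0.7485 = 217800 km².
Ratio = 90270 / 217800 ≈ 0.414.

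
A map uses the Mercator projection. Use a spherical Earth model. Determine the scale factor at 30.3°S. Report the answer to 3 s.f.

Mercator is conformal, so the point scale is isotropic: h = k = sec φ = 1/cos φ.
k = 1/cos 30.3° = 1/0.8634 = 1.158.

1.16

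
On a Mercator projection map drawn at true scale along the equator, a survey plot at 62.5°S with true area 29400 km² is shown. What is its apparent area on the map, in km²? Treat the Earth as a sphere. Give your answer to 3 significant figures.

138000 km²

The Mercator projection is conformal; its linear scale factor is the same in every direction and equals sec φ = 1/cos φ.
Areal scale = k² = sec²φ = 1/cos²(62.5°) = 1/0.4617² = 4.690.
Apparent area = 29400 × 4.690 ≈ 138000 km².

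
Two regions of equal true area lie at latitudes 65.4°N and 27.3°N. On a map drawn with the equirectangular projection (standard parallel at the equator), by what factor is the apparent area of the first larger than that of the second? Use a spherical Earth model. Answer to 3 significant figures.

For the equirectangular projection with φ₀ = 0 (plate carrée), h = 1 along meridians and k = sec φ along parallels.
Areal scale at 65.4°: h·k = 1.000 × 2.402 = 2.402.
Areal scale at 27.3°: h·k = 1.000 × 1.125 = 1.125.
Ratio = 2.402/1.125 ≈ 2.13.

2.13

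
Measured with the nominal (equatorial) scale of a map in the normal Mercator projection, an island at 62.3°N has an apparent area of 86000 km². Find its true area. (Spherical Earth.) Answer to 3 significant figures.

18600 km²

Mercator is conformal, so the point scale is isotropic: h = k = sec φ = 1/cos φ.
Areal scale = k² = sec²φ = 1/cos²(62.3°) = 1/0.4648² = 4.628.
True area = apparent / (areal scale) = 86000 / 4.628 ≈ 18600 km².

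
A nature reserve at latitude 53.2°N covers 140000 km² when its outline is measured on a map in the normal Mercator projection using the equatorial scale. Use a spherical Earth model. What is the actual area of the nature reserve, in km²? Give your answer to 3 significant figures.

For Mercator, h = k = sec φ (a conformal cylindrical projection has a single point scale, 1/cos φ).
Areal scale = k² = sec²φ = 1/cos²(53.2°) = 1/0.5990² = 2.787.
True area = apparent / (areal scale) = 140000 / 2.787 ≈ 50200 km².

50200 km²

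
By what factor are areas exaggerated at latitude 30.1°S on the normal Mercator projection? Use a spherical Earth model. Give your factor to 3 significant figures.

Mercator is conformal, so the point scale is isotropic: h = k = sec φ = 1/cos φ.
Areal scale = k² = sec²φ = 1/cos²(30.1°) = 1/0.8652² = 1.336.

1.34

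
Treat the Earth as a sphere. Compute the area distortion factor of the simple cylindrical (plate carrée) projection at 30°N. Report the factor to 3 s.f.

1.15

For the equirectangular projection with φ₀ = 0 (plate carrée), h = 1 along meridians and k = sec φ along parallels.
Areal scale = h·k = 1 × sec φ; at 30°, h = 1.000, k = 1.155, so h·k = 1.155.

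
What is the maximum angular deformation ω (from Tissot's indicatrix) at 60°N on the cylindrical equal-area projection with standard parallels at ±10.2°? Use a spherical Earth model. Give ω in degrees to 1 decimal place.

Cylindrical equal-area (φ₀ = 10.2°): h = cos φ / cos 10.2° along meridians, k = cos 10.2° / cos φ along parallels; h·k = 1.
At 60°: h = 0.5080, k = 1.968; principal scales a = 1.968, b = 0.5080.
sin(ω/2) = (a − b)/(a + b) = 1.460/2.476 = 0.5897, so ω = 2 arcsin(0.5897) ≈ 72.3°.

72.3°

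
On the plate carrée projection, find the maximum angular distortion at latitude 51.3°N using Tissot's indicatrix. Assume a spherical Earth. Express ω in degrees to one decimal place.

In the plate carrée (x = Rλ, y = Rφ), meridians are true-scale (h = 1) and parallels are stretched by k = sec φ.
At 51.3°: h = 1.000, k = 1.599; principal scales a = 1.599, b = 1.000.
sin(ω/2) = (a − b)/(a + b) = 0.5994/2.599 = 0.2306, so ω = 2 arcsin(0.2306) ≈ 26.7°.

26.7°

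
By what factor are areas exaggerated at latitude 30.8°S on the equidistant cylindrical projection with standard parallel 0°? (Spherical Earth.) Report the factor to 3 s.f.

1.16

Plate carrée maps x = Rλ, y = Rφ. The meridian scale is h = 1 and the parallel scale is k = 1/cos φ = sec φ.
Areal scale = h·k = 1 × sec φ; at 30.8°, h = 1.000, k = 1.164, so h·k = 1.164.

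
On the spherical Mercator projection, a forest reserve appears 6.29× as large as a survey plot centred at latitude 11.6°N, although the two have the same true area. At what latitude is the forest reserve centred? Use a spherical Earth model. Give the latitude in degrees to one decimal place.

67.0°

For equal true areas on Mercator, apparent areas scale as sec²φ, so the ratio is cos²φ₂ / cos²φ₁.
cos²φ₂ / cos²φ₁ = 6.29  ⇒  cos φ₁ = cos 11.6° / √6.29 = 0.9796/2.508 = 0.3906.
φ₁ = arccos(0.3906) ≈ 67.0°.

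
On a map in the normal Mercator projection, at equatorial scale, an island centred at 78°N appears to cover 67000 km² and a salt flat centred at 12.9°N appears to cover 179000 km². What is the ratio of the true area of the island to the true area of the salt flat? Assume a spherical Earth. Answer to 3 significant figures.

On Mercator the areal scale is sec²φ, so true area = apparent × cos²φ.
True area of island: 67000 × cos²(78°) = 67000 × 0.04323 = 2896 km².
True area of salt flat: 179000 × cos²(12.9°) = 179000 × 0.9502 = 170100 km².
Ratio = 2896 / 170100 ≈ 0.0170.

0.0170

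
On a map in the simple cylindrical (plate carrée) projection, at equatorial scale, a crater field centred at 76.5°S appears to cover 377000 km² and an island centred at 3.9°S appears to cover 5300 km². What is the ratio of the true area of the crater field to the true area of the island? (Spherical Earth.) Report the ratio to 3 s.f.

16.6

On the plate carrée, areal scale = h·k = 1 × sec φ, so true area = apparent × cos φ.
True area of crater field: 377000 × cos(76.5°) = 377000 × 0.2334 = 88010 km².
True area of island: 5300 × cos(3.9°) = 5300 × 0.9977 = 5288 km².
Ratio = 88010 / 5288 ≈ 16.6.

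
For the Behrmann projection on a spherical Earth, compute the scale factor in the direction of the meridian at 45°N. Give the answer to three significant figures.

The Behrmann projection is cylindrical equal-area with φ₀ = 30°. Cylindrical equal-area (φ₀ = 30°): h = cos φ / cos 30° along meridians, k = cos 30° / cos φ along parallels; h·k = 1.
h = cos 45° / cos 30° = 0.7071/0.8660 = 0.8165.

0.816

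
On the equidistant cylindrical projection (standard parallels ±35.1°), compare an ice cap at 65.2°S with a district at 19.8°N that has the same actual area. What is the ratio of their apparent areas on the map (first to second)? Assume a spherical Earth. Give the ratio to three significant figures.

With standard parallel φ₀ = 35.1°, the equirectangular projection gives x = Rλ cos φ₀, y = Rφ, so h = 1 and k = cos 35.1° / cos φ.
Areal scale at 65.2°: h·k = 1.000 × 1.951 = 1.951.
Areal scale at 19.8°: h·k = 1.000 × 0.8696 = 0.8696.
Ratio = 1.951/0.8696 ≈ 2.24.

2.24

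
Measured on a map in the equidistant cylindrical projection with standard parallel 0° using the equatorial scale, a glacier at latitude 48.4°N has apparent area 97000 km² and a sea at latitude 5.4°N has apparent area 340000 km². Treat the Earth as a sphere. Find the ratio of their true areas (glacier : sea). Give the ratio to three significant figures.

0.190

On the plate carrée, areal scale = h·k = 1 × sec φ, so true area = apparent × cos φ.
True area of glacier: 97000 × cos(48.4°) = 97000 × 0.6639 = 64400 km².
True area of sea: 340000 × cos(5.4°) = 340000 × 0.9956 = 338500 km².
Ratio = 64400 / 338500 ≈ 0.190.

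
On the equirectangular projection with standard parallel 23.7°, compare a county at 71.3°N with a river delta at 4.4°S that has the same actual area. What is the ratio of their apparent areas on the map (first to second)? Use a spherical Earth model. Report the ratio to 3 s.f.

3.11

With standard parallel φ₀ = 23.7°, the equirectangular projection gives x = Rλ cos φ₀, y = Rφ, so h = 1 and k = cos 23.7° / cos φ.
Areal scale at 71.3°: h·k = 1.000 × 2.856 = 2.856.
Areal scale at 4.4°: h·k = 1.000 × 0.9184 = 0.9184.
Ratio = 2.856/0.9184 ≈ 3.11.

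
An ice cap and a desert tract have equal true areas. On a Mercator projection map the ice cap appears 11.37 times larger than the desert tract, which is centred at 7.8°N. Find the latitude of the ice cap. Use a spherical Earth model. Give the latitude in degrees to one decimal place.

72.9°

On Mercator, (apparent₁)/(apparent₂) = sec²φ₁ / sec²φ₂ when true areas are equal.
cos²φ₂ / cos²φ₁ = 11.37  ⇒  cos φ₁ = cos 7.8° / √11.37 = 0.9907/3.372 = 0.2938.
φ₁ = arccos(0.2938) ≈ 72.9°.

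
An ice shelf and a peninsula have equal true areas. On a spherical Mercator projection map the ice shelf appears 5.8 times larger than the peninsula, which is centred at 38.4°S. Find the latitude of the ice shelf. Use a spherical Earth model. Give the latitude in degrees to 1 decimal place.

71.0°

For equal true areas on Mercator, apparent areas scale as sec²φ, so the ratio is cos²φ₂ / cos²φ₁.
cos²φ₂ / cos²φ₁ = 5.8  ⇒  cos φ₁ = cos 38.4° / √5.8 = 0.7837/2.408 = 0.3254.
φ₁ = arccos(0.3254) ≈ 71.0°.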